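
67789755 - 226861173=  - 159071418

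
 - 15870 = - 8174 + -7696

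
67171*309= 20755839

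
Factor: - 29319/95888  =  -2^ ( - 4 )*3^1 *13^(  -  1 )* 29^1* 337^1*461^(  -  1)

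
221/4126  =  221/4126 =0.05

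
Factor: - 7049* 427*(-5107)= 15371676761 = 7^2*19^1*53^1* 61^1 * 5107^1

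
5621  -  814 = 4807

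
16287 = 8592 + 7695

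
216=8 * 27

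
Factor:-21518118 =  - 2^1*3^2 * 127^1*9413^1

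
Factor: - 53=-53^1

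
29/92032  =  29/92032= 0.00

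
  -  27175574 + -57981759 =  - 85157333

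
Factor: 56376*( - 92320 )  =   - 5204632320 = -2^8*3^5*5^1*29^1*577^1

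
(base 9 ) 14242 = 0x25CD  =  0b10010111001101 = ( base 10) 9677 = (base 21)10JH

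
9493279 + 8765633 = 18258912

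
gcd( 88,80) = 8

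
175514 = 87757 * 2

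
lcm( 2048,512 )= 2048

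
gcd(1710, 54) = 18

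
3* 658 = 1974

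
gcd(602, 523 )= 1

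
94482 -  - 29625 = 124107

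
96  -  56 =40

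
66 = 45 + 21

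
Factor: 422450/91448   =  425/92 = 2^ ( - 2)*5^2  *17^1*23^( -1 ) 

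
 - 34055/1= -34055 = - 34055.00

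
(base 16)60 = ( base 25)3l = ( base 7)165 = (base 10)96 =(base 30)36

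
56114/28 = 2004  +  1/14 = 2004.07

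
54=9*6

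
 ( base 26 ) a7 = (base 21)cf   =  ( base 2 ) 100001011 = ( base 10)267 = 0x10b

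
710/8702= 355/4351 = 0.08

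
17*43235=734995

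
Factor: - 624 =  - 2^4*3^1 * 13^1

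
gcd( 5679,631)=631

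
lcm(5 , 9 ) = 45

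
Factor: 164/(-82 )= - 2 =- 2^1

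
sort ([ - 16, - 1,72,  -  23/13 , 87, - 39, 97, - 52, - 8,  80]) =[ - 52, - 39, - 16, - 8, - 23/13, - 1,  72,80 , 87,97] 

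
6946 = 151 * 46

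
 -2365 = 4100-6465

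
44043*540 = 23783220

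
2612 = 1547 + 1065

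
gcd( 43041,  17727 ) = 3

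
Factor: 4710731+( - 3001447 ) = 1709284 = 2^2 *331^1 *1291^1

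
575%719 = 575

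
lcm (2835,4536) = 22680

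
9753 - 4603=5150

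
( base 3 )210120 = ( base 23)127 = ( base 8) 1106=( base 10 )582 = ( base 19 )1bc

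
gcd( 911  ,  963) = 1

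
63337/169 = 63337/169 = 374.78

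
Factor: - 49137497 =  - 17^1*2890441^1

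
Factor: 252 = 2^2*3^2*7^1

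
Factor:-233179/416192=  -  2^( - 6 )*7^( - 1) * 251^1 = - 251/448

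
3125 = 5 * 625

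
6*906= 5436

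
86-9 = 77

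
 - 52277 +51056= -1221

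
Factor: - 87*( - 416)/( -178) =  - 18096/89 = - 2^4 *3^1*13^1 * 29^1*89^( - 1) 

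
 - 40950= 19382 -60332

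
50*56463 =2823150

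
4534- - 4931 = 9465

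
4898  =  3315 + 1583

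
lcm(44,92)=1012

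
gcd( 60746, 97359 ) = 1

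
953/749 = 953/749 = 1.27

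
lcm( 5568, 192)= 5568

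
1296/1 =1296=1296.00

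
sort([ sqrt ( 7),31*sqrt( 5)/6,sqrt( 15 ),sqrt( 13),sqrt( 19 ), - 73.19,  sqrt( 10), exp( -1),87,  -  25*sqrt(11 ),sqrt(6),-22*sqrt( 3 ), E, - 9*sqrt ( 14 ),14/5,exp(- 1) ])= [-25*sqrt( 11 ),-73.19 ,-22*sqrt( 3), - 9*sqrt( 14 ),exp ( - 1 ), exp( - 1 ),  sqrt(6 ), sqrt( 7),E, 14/5, sqrt( 10),sqrt( 13 ),sqrt ( 15),sqrt(19 ), 31*sqrt( 5) /6,87]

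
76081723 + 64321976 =140403699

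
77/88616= 7/8056 = 0.00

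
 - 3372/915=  -4 + 96/305 = - 3.69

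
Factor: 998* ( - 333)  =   - 332334 = -2^1*3^2*37^1*499^1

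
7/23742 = 7/23742= 0.00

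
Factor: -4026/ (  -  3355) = 2^1*3^1*5^( - 1) = 6/5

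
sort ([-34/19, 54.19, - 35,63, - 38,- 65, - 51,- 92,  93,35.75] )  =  [ - 92, - 65, - 51, - 38, - 35, - 34/19, 35.75, 54.19 , 63,93]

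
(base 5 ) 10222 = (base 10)687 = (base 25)12c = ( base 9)843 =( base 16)2af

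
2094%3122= 2094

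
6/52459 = 6/52459 = 0.00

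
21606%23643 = 21606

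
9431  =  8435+996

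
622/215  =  2 + 192/215 = 2.89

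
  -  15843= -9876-5967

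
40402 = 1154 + 39248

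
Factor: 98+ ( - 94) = 2^2 = 4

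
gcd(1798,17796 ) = 2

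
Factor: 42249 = 3^1 * 14083^1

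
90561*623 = 56419503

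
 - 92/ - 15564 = 23/3891= 0.01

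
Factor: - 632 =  - 2^3*79^1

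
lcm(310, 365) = 22630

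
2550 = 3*850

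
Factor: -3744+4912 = 2^4 * 73^1 =1168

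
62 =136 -74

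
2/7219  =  2/7219= 0.00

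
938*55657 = 52206266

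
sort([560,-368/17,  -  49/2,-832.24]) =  [ - 832.24, - 49/2, - 368/17, 560]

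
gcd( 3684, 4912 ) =1228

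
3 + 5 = 8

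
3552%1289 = 974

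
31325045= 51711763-20386718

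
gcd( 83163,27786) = 3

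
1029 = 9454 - 8425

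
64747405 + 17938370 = 82685775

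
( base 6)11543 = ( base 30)1R9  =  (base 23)35h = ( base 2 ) 11010110111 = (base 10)1719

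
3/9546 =1/3182 = 0.00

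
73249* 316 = 23146684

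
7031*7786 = 54743366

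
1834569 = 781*2349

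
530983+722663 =1253646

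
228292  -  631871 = - 403579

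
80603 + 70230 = 150833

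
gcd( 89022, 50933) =1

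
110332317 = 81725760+28606557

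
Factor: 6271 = 6271^1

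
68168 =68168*1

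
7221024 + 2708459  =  9929483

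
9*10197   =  91773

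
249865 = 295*847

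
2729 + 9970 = 12699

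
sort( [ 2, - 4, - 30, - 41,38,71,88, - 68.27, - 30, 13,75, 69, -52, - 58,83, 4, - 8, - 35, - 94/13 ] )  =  [ - 68.27 , - 58 , - 52, - 41, - 35, - 30, - 30 ,-8,-94/13,- 4, 2, 4,  13, 38 , 69, 71,75, 83,88]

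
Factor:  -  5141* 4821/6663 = - 8261587/2221=- 53^1* 97^1*1607^1*2221^( - 1 )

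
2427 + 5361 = 7788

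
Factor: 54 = 2^1*3^3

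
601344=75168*8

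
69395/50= 13879/10=1387.90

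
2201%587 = 440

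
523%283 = 240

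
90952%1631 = 1247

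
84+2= 86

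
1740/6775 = 348/1355 = 0.26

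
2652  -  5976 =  - 3324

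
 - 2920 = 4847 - 7767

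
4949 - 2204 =2745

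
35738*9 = 321642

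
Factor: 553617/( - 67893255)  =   - 61513/7543695 = - 3^( - 1 )* 5^ (-1)*31^(-1) * 137^1 * 449^1*16223^( - 1 )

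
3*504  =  1512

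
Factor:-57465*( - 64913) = 3^2*5^1*139^1*467^1*1277^1  =  3730225545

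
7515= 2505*3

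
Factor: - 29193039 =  - 3^2*67^1*48413^1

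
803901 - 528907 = 274994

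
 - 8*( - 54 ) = 432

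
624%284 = 56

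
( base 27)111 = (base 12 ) 531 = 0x2F5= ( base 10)757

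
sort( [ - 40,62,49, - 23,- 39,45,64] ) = [ - 40, -39, - 23,45, 49,62,64]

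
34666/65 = 34666/65  =  533.32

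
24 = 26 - 2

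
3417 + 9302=12719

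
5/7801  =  5/7801 = 0.00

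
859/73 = 859/73 = 11.77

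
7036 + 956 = 7992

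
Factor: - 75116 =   -  2^2 * 89^1*211^1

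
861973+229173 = 1091146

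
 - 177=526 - 703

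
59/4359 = 59/4359  =  0.01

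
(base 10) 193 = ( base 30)6D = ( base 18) AD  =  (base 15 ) cd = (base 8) 301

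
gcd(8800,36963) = 1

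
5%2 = 1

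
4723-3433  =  1290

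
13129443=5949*2207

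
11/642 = 11/642 = 0.02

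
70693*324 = 22904532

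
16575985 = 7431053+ 9144932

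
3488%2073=1415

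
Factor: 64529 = 173^1*373^1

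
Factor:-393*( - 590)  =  231870  =  2^1*3^1 * 5^1 * 59^1*131^1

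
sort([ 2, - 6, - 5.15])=[ - 6, - 5.15, 2] 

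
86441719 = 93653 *923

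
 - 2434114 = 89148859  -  91582973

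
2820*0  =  0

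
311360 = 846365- 535005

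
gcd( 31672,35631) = 3959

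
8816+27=8843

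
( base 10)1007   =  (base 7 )2636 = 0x3ef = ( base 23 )1ki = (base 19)2F0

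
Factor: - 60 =  -  2^2*3^1*5^1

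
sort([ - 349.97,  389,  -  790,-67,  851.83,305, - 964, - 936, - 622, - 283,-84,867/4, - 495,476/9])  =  [ - 964, - 936,  -  790, -622, - 495, -349.97,-283,-84,-67, 476/9, 867/4, 305, 389, 851.83]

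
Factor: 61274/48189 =2^1*3^ (- 1) * 16063^(-1)*30637^1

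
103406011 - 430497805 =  - 327091794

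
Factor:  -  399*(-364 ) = 145236 = 2^2*3^1 * 7^2*13^1*19^1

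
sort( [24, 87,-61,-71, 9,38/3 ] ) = [-71, - 61,  9,38/3,24 , 87]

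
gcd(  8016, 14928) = 48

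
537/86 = 6 + 21/86 = 6.24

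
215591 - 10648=204943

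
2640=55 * 48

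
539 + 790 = 1329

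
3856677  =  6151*627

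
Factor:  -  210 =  - 2^1* 3^1*5^1*7^1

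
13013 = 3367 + 9646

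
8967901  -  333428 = 8634473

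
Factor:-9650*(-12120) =2^4*3^1*5^3*101^1*193^1 =116958000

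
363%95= 78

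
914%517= 397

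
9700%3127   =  319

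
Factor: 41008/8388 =2^2 * 3^( - 2 )*11^1= 44/9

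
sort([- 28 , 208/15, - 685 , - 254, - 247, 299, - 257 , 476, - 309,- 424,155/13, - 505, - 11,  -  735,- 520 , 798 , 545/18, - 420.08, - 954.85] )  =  [ - 954.85,-735, - 685, - 520, - 505, - 424, - 420.08, - 309, - 257, - 254, - 247, - 28, - 11, 155/13,208/15 , 545/18,299,476 , 798]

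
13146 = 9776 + 3370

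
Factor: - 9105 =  - 3^1*5^1*607^1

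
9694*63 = 610722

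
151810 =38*3995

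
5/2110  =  1/422 = 0.00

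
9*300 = 2700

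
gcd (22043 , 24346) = 329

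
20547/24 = 6849/8 =856.12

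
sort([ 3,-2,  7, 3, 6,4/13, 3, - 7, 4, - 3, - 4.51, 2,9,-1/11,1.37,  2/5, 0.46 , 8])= [- 7, - 4.51, - 3,-2,-1/11,4/13,2/5, 0.46, 1.37, 2,3,  3,3, 4, 6, 7,  8,  9 ] 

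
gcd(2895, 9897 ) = 3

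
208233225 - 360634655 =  - 152401430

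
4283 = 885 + 3398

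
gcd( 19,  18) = 1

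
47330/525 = 9466/105=90.15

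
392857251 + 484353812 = 877211063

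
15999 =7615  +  8384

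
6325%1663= 1336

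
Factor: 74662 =2^1*7^1*5333^1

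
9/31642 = 9/31642 = 0.00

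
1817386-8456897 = -6639511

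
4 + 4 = 8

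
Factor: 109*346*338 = 2^2*13^2* 109^1 * 173^1 = 12747332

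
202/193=202/193 = 1.05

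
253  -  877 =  - 624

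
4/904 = 1/226 = 0.00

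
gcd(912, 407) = 1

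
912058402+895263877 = 1807322279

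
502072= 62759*8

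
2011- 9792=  - 7781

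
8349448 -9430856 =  - 1081408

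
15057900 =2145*7020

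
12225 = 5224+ 7001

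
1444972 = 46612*31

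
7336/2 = 3668= 3668.00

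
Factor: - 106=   -  2^1*53^1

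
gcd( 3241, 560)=7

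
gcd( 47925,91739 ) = 1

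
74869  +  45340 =120209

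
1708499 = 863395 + 845104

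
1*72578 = 72578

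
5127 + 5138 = 10265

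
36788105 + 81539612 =118327717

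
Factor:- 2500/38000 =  - 5/76 = - 2^(- 2)  *  5^1 * 19^( - 1 )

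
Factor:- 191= - 191^1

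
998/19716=499/9858 = 0.05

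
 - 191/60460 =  - 191/60460 = -0.00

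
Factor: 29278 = 2^1*14639^1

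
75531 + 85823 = 161354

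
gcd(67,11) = 1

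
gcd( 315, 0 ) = 315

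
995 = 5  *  199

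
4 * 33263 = 133052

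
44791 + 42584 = 87375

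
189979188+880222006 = 1070201194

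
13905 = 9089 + 4816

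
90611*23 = 2084053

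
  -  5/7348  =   - 1 + 7343/7348 = -0.00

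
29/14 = 29/14 = 2.07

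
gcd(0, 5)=5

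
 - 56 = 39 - 95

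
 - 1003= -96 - 907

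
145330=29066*5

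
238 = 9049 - 8811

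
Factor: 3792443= 3792443^1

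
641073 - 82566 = 558507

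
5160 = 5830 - 670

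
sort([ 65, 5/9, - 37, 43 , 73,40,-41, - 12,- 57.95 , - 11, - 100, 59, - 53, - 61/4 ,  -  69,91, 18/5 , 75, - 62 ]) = [ - 100 ,-69, - 62,-57.95, - 53 , - 41  ,-37, - 61/4, - 12, - 11,5/9, 18/5,40,43, 59,65, 73,75 , 91]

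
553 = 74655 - 74102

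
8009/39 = 205+14/39 = 205.36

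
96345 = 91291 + 5054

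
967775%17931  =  17432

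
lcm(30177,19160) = 1207080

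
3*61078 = 183234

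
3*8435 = 25305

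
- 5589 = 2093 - 7682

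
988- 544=444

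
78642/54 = 1456 + 1/3 = 1456.33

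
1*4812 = 4812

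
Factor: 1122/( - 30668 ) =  - 3/82 = - 2^(-1)*3^1*41^( - 1)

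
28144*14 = 394016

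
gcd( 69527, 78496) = 1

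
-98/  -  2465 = 98/2465 =0.04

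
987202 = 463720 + 523482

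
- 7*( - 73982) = 517874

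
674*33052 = 22277048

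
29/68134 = 29/68134 = 0.00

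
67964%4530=14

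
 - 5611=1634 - 7245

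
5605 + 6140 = 11745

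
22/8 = 2 + 3/4 =2.75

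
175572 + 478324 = 653896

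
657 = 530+127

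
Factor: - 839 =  - 839^1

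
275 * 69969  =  19241475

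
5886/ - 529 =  - 12 + 462/529 = - 11.13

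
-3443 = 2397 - 5840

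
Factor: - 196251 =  - 3^1*11^1*19^1*313^1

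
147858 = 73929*2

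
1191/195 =397/65 = 6.11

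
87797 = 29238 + 58559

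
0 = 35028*0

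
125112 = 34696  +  90416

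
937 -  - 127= 1064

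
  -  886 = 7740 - 8626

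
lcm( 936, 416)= 3744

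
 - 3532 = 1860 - 5392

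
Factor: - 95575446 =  - 2^1*3^2 * 5309747^1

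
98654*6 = 591924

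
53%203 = 53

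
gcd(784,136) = 8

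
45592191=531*85861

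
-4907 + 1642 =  - 3265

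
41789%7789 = 2844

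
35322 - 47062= - 11740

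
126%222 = 126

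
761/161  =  4 + 117/161 = 4.73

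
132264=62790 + 69474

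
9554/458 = 4777/229 = 20.86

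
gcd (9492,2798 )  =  2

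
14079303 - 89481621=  - 75402318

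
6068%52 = 36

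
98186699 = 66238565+31948134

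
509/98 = 5  +  19/98 = 5.19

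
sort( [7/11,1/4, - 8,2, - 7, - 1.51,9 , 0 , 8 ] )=[ - 8, -7, - 1.51,  0, 1/4,7/11,2,8,9]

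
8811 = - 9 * ( - 979 )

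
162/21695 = 162/21695 =0.01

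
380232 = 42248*9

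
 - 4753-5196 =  - 9949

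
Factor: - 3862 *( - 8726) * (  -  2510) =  - 2^3*5^1*251^1*  1931^1*4363^1 = - 84586528120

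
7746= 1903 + 5843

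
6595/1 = 6595 = 6595.00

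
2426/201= 12 + 14/201= 12.07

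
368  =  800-432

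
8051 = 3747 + 4304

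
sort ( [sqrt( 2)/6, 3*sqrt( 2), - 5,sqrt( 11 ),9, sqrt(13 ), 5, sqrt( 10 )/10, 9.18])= [ -5,sqrt( 2) /6, sqrt(10)/10, sqrt(11 ), sqrt( 13 ),3*sqrt(2 ),5, 9,9.18]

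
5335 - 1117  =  4218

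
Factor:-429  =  -3^1*11^1*13^1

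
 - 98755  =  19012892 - 19111647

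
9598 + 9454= 19052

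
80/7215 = 16/1443 = 0.01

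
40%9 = 4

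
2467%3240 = 2467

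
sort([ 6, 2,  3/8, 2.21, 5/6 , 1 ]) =[ 3/8,  5/6, 1, 2,  2.21, 6]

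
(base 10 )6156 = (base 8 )14014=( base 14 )235A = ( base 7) 23643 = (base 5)144111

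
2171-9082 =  - 6911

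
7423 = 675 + 6748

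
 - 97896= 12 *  ( - 8158)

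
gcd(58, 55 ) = 1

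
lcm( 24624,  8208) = 24624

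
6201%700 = 601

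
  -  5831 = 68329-74160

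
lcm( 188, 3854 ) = 7708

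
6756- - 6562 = 13318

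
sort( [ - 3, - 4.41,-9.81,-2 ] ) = [  -  9.81, -4.41, - 3, - 2] 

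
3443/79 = 3443/79 = 43.58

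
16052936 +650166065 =666219001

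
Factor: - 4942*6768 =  - 2^5*3^2*7^1*47^1*353^1 = - 33447456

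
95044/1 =95044= 95044.00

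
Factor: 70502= 2^1*35251^1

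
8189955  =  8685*943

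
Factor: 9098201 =7^1*1299743^1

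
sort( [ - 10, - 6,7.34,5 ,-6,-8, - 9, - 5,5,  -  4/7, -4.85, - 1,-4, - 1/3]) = [  -  10, -9, - 8,-6, - 6, -5, - 4.85, - 4, - 1,- 4/7,-1/3,5,5,7.34 ] 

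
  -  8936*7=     -  62552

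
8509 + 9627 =18136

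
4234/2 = 2117=2117.00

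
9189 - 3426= 5763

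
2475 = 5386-2911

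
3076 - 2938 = 138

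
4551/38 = 4551/38 = 119.76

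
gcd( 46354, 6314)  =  154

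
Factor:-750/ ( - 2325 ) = 2^1* 5^1*31^( - 1) = 10/31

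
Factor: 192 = 2^6*3^1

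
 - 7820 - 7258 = -15078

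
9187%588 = 367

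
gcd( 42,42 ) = 42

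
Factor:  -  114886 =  - 2^1 * 17^1*31^1 *109^1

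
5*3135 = 15675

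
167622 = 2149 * 78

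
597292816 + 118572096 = 715864912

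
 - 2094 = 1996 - 4090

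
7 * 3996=27972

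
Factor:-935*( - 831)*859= 3^1* 5^1*11^1 * 17^1*277^1*859^1 = 667430115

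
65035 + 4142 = 69177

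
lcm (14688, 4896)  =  14688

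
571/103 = 571/103 = 5.54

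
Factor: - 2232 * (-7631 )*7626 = 2^4 * 3^3*13^1*31^2*41^1*587^1 = 129889021392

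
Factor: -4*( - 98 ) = 2^3* 7^2 = 392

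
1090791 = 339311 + 751480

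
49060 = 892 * 55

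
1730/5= 346 = 346.00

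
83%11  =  6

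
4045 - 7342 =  -3297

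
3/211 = 3/211 = 0.01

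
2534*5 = 12670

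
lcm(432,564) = 20304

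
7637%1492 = 177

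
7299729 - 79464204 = - 72164475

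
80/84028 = 20/21007 = 0.00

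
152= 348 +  - 196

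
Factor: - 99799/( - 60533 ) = 7^1 * 11^(-1 ) * 53^1*269^1*5503^( - 1)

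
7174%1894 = 1492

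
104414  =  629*166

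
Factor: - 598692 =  - 2^2*3^1*49891^1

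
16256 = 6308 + 9948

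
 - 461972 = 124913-586885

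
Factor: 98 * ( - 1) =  - 98 = - 2^1*7^2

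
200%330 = 200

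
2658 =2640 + 18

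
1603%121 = 30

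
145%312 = 145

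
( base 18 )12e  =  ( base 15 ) 19E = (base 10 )374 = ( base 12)272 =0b101110110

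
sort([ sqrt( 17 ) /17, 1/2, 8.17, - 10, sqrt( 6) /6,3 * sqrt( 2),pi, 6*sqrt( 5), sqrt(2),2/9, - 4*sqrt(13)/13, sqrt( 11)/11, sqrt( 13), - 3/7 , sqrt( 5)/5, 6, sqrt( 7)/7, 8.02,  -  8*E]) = [ - 8*E, - 10,  -  4*sqrt( 13 )/13, - 3/7,2/9, sqrt( 17)/17, sqrt( 11 )/11,sqrt( 7)/7, sqrt( 6)/6, sqrt( 5)/5, 1/2, sqrt( 2), pi, sqrt( 13 ) , 3*sqrt( 2),6, 8.02, 8.17 , 6 * sqrt( 5)]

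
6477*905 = 5861685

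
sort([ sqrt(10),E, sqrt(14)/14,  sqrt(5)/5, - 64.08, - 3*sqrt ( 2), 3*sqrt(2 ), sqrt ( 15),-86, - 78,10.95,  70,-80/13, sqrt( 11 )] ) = [ - 86, - 78, - 64.08, - 80/13,-3*sqrt( 2 ), sqrt(14 )/14, sqrt( 5 ) /5, E, sqrt(10), sqrt( 11), sqrt( 15),3*sqrt(2 ), 10.95, 70 ]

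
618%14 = 2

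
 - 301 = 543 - 844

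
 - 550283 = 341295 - 891578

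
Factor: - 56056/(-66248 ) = 11^1*13^( - 1) = 11/13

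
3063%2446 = 617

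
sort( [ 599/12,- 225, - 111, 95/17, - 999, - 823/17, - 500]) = [ - 999 , - 500, - 225, - 111, - 823/17,95/17,599/12 ] 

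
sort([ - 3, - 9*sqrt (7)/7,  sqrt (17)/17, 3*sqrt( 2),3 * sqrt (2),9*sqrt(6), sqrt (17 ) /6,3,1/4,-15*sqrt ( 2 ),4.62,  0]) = [  -  15*sqrt ( 2), - 9*sqrt(7)/7, - 3,0,sqrt( 17) /17,  1/4, sqrt( 17 ) /6,3, 3*sqrt( 2),3*sqrt( 2), 4.62, 9*sqrt( 6) ]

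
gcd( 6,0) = 6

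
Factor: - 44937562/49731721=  - 2^1*13^ ( - 1)*17^1*19^(-2) *10597^( - 1)*1321693^1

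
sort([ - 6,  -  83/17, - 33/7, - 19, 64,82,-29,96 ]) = [-29,- 19, - 6, - 83/17, - 33/7, 64,82,96]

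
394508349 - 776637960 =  - 382129611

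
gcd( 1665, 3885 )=555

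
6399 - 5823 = 576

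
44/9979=44/9979 =0.00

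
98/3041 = 98/3041=0.03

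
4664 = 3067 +1597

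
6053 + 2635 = 8688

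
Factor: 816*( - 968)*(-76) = 60031488 = 2^9*3^1*11^2*17^1*19^1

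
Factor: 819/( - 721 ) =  - 3^2*13^1*103^(-1) = - 117/103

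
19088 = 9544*2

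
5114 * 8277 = 42328578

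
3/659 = 3/659= 0.00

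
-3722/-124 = 30 + 1/62 = 30.02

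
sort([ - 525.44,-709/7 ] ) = [ - 525.44, - 709/7 ]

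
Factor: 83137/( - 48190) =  - 2^ (  -  1)*5^( - 1)*61^(-1)*79^ ( - 1 )*83137^1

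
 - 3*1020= -3060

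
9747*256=2495232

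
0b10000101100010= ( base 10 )8546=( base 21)J7K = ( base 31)8rl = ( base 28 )AP6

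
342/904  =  171/452 = 0.38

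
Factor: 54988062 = 2^1 * 3^1*9164677^1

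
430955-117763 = 313192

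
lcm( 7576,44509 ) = 356072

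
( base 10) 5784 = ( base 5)141114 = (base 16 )1698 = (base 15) 1AA9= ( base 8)13230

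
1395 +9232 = 10627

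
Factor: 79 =79^1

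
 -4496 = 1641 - 6137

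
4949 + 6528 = 11477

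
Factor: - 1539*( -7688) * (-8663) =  - 102499160616  =  - 2^3*3^4*19^1*31^2 * 8663^1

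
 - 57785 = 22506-80291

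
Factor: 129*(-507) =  - 3^2*13^2*43^1 = -65403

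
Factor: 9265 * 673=5^1 * 17^1*109^1* 673^1 = 6235345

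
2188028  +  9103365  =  11291393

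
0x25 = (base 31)16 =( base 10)37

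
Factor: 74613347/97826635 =5^(-1 ) * 53^1*59^1*107^1*223^1*19565327^( - 1)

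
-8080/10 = -808 = - 808.00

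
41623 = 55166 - 13543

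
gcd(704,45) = 1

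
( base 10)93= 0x5d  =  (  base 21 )49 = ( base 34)2P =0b1011101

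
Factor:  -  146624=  - 2^6* 29^1*79^1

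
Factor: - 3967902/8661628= - 2^(-1)*3^2*17^1*937^( - 1)*2311^(  -  1)*12967^1 = - 1983951/4330814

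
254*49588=12595352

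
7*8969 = 62783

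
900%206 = 76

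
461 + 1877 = 2338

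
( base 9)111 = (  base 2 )1011011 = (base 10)91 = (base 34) 2n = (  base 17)56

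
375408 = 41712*9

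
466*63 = 29358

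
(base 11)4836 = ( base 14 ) 2443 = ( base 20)fgb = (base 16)18bb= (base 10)6331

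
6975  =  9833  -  2858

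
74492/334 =223 + 5/167= 223.03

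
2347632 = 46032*51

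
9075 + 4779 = 13854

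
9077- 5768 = 3309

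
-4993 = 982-5975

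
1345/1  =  1345 = 1345.00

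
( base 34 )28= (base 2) 1001100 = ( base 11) 6a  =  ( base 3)2211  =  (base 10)76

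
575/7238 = 575/7238 = 0.08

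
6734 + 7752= 14486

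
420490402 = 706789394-286298992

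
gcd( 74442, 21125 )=1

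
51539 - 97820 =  - 46281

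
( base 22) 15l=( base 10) 615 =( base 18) 1g3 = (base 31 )JQ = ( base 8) 1147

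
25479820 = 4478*5690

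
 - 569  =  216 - 785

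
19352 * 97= 1877144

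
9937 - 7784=2153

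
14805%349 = 147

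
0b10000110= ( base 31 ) 4a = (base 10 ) 134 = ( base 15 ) 8E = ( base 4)2012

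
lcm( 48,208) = 624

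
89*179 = 15931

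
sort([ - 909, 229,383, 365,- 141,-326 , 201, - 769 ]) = [-909, - 769,-326,  -  141,201,229, 365,383] 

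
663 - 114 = 549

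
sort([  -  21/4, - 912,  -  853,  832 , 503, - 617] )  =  [  -  912 , - 853 ,  -  617, - 21/4, 503, 832 ]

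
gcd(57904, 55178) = 94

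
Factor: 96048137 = 31^1*53^2*1103^1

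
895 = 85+810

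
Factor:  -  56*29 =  - 1624 = - 2^3*7^1*29^1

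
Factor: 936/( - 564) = -78/47  =  - 2^1*3^1*13^1*47^( - 1)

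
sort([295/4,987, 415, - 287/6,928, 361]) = [  -  287/6,  295/4,361 , 415 , 928 , 987] 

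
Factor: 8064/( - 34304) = - 63/268 = - 2^( - 2)*3^2 * 7^1*67^ ( - 1 )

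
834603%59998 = 54629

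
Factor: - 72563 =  - 149^1*487^1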